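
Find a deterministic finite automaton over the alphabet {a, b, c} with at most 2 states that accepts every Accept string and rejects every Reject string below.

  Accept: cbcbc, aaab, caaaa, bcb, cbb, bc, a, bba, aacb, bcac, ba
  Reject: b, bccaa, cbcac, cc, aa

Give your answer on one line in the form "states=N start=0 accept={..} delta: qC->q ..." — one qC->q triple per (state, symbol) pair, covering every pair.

states=2 start=0 accept={1} delta: 0a->1 0b->0 0c->1 1a->0 1b->1 1c->0

Fold the examples into a partial DFA from state 0: repeatedly fix the first undefined (state, symbol) met by the shortest-then-alphabetical prefix, trying targets in increasing order and rejecting any under which an Accept and a Reject string meet in one state with the same remainder; add a state when all current targets are rejected. Accepting states are where Accept strings end.
a: 0a undefined. 0a->0: no, aaab/b meet in 0 with "b" left. Open state 1: 0a->1.
b: 0b undefined. 0b->0: ok.
c: 0c undefined. 0c->0: no, cbcbc/b meet in 0. 0c->1: ok.
aa: 1a undefined. 1a->0: ok.
cb: 1b undefined. 1b->0: no, cbcbc/cbcac meet in 1. 1b->1: ok.
cc: 1c undefined. 1c->0: ok.
All examples now run through 2 states with every (state, symbol) defined. Accept strings end in {1}, Reject strings end in {0}; accept={1}.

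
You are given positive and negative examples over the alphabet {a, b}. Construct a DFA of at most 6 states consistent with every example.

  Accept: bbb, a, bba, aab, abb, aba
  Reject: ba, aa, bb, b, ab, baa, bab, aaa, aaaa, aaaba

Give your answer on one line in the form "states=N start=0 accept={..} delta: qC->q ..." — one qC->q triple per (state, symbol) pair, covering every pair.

Grow the machine one transition at a time. Run the examples from 0; the earliest place one falls off (shortest prefix, ties alphabetical) gets sent to the lowest-numbered state that keeps every Accept/Reject pair distinguishable — a pair clashes when both reach the same state with identical unread suffix — and to a fresh state only if none does.
a: 0a undefined. 0a->0: no, a/aa meet in 0. Open state 1: 0a->1.
b: 0b undefined. 0b->0: no, bbb/bb meet in 0. 0b->1: no, a/b meet in 1. Open state 2: 0b->2.
aa: 1a undefined. 1a->0: no, a/aaa meet in 1. 1a->1: no, a/aa meet in 1. 1a->2: no, aab/bb meet in 2 with "b" left. Open state 3: 1a->3.
ab: 1b undefined. 1b->0: no, abb/b meet in 2. 1b->1: no, a/ab meet in 1. 1b->2: no, abb/bb meet in 2 with "b" left. 1b->3: no, aba/aaa meet in 3 with "a" left. Open state 4: 1b->4.
ba: 2a undefined. 2a->0: no, a/baa meet in 1. 2a->1: no, a/ba meet in 1. 2a->2: ok.
bb: 2b undefined. 2b->0: no, bbb/ba meet in 2. 2b->1: no, bbb/ab meet in 4. 2b->2: no, bbb/ba meet in 2. 2b->3: no, bba/aaa meet in 3 with "a" left. 2b->4: ok.
aaa: 3a undefined. 3a->0: no, a/aaaa meet in 1. 3a->1: no, a/aaa meet in 1. 3a->2: no, bba/aaaba meet in 4 with "a" left. 3a->3: ok.
aab: 3b undefined. 3b->0: no, a/aaaba meet in 1. 3b->1: ok.
aba: 4a undefined. 4a->0: ok.
abb: 4b undefined. 4b->0: ok.
All examples now run through 5 states with every (state, symbol) defined. Accept strings end in {0,1}, Reject strings end in {2,3,4}; accept={0,1}.

states=5 start=0 accept={0,1} delta: 0a->1 0b->2 1a->3 1b->4 2a->2 2b->4 3a->3 3b->1 4a->0 4b->0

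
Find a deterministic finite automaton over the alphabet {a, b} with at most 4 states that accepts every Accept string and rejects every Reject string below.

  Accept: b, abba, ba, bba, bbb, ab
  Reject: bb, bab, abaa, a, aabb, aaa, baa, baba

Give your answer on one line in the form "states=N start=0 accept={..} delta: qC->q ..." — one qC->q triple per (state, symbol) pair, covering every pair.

Fold the examples into a partial DFA from state 0: repeatedly fix the first undefined (state, symbol) met by the shortest-then-alphabetical prefix, trying targets in increasing order and rejecting any under which an Accept and a Reject string meet in one state with the same remainder; add a state when all current targets are rejected. Accepting states are where Accept strings end.
a: 0a undefined. 0a->0: ok.
b: 0b undefined. 0b->0: no, b/bb meet in 0. Open state 1: 0b->1.
ba: 1a undefined. 1a->0: no, b/bab meet in 1. 1a->1: no, b/abaa meet in 1. Open state 2: 1a->2.
bb: 1b undefined. 1b->0: no, abba/bb meet in 0. 1b->1: no, b/bb meet in 1. 1b->2: no, abba/abaa meet in 2 with "a" left. Open state 3: 1b->3.
baa: 2a undefined. 2a->0: ok.
bab: 2b undefined. 2b->0: ok.
bba: 3a undefined. 3a->0: no, abba/bab meet in 0. 3a->1: ok.
bbb: 3b undefined. 3b->0: no, bbb/bab meet in 0. 3b->1: ok.
All examples now run through 4 states with every (state, symbol) defined. Accept strings end in {1,2}, Reject strings end in {0,3}; accept={1,2}.

states=4 start=0 accept={1,2} delta: 0a->0 0b->1 1a->2 1b->3 2a->0 2b->0 3a->1 3b->1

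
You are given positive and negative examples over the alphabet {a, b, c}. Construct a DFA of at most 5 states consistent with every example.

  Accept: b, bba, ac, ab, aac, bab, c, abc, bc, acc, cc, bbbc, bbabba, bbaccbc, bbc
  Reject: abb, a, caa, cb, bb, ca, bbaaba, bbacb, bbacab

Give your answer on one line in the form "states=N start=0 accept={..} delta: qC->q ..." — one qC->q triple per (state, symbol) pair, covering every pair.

states=5 start=0 accept={1,3} delta: 0a->0 0b->1 0c->1 1a->0 1b->2 1c->1 2a->3 2b->0 2c->1 3a->0 3b->1 3c->4 4a->1 4b->0 4c->0

Grow the machine one transition at a time. Run the examples from 0; the earliest place one falls off (shortest prefix, ties alphabetical) gets sent to the lowest-numbered state that keeps every Accept/Reject pair distinguishable — a pair clashes when both reach the same state with identical unread suffix — and to a fresh state only if none does.
a: 0a undefined. 0a->0: ok.
b: 0b undefined. 0b->0: no, b/abb meet in 0. Open state 1: 0b->1.
c: 0c undefined. 0c->0: no, b/cb meet in 1. 0c->1: ok.
ba: 1a undefined. 1a->0: ok.
bb: 1b undefined. 1b->0: no, b/bbacab meet in 1. 1b->1: no, b/abb meet in 1. Open state 2: 1b->2.
bc: 1c undefined. 1c->0: no, abc/a meet in 0. 1c->1: ok.
bba: 2a undefined. 2a->0: no, b/bbacab meet in 1. 2a->1: no, b/bbacab meet in 1. 2a->2: no, bba/abb meet in 2. Open state 3: 2a->3.
bbb: 2b undefined. 2b->0: ok.
bbc: 2c undefined. 2c->0: no, bbc/a meet in 0. 2c->1: ok.
bbaa: 3a undefined. 3a->0: ok.
bbab: 3b undefined. 3b->0: no, bbabba/a meet in 0. 3b->1: ok.
bbac: 3c undefined. 3c->0: no, b/bbacb meet in 1. 3c->1: no, b/bbacab meet in 1. 3c->2: no, b/bbacab meet in 1. 3c->3: no, b/bbacb meet in 1. Open state 4: 3c->4.
bbaca: 4a undefined. 4a->0: no, b/bbacab meet in 1. 4a->1: ok.
bbacb: 4b undefined. 4b->0: ok.
bbacc: 4c undefined. 4c->0: ok.
All examples now run through 5 states with every (state, symbol) defined. Accept strings end in {1,3}, Reject strings end in {0,2}; accept={1,3}.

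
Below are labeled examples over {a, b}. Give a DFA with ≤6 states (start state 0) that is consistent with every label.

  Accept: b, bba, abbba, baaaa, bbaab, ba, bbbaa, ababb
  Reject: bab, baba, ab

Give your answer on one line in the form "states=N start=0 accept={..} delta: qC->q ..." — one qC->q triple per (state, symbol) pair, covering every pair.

State merging on the prefix tree: take the shortest (then alphabetical) example prefix whose next move is undefined and point that move at state 0, else 1, else 2, ...; a target is out if some Accept/Reject pair would then sit in one state with the same input left (inseparable). If every existing state is out, open a new one.
a: 0a undefined. 0a->0: no, b/ab meet in 0 with "b" left. Open state 1: 0a->1.
b: 0b undefined. 0b->0: ok.
ab: 1b undefined. 1b->0: no, b/bab meet in 0. 1b->1: no, bba/bab meet in 1. Open state 2: 1b->2.
aba: 2a undefined. 2a->0: no, b/baba meet in 0. 2a->1: no, bba/baba meet in 1. 2a->2: ok.
abb: 2b undefined. 2b->0: ok.
baa: 1a undefined. 1a->0: ok.
All examples now run through 3 states with every (state, symbol) defined. Accept strings end in {0,1}, Reject strings end in {2}; accept={0,1}.

states=3 start=0 accept={0,1} delta: 0a->1 0b->0 1a->0 1b->2 2a->2 2b->0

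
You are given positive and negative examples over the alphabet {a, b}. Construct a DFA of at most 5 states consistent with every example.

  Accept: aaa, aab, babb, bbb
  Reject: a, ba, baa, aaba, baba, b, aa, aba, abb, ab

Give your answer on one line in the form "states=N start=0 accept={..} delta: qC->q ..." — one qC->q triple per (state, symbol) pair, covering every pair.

Grow the machine one transition at a time. Run the examples from 0; the earliest place one falls off (shortest prefix, ties alphabetical) gets sent to the lowest-numbered state that keeps every Accept/Reject pair distinguishable — a pair clashes when both reach the same state with identical unread suffix — and to a fresh state only if none does.
a: 0a undefined. 0a->0: no, aaa/a meet in 0. Open state 1: 0a->1.
b: 0b undefined. 0b->0: no, babb/abb meet in 1 with "bb" left. 0b->1: no, aaa/baa meet in 1 with "aa" left. Open state 2: 0b->2.
aa: 1a undefined. 1a->0: no, aaa/a meet in 1. 1a->1: no, aaa/a meet in 1. 1a->2: no, aaa/ba meet in 2 with "a" left. Open state 3: 1a->3.
ab: 1b undefined. 1b->0: ok.
ba: 2a undefined. 2a->0: ok.
bb: 2b undefined. 2b->0: no, babb/ba meet in 0. 2b->1: no, babb/a meet in 1. 2b->2: no, babb/b meet in 2. 2b->3: no, babb/aa meet in 3. Open state 4: 2b->4.
aaa: 3a undefined. 3a->0: no, aaa/ba meet in 0. 3a->1: no, aaa/a meet in 1. 3a->2: no, aaa/b meet in 2. 3a->3: no, aaa/aa meet in 3. 3a->4: ok.
aab: 3b undefined. 3b->0: no, aab/ba meet in 0. 3b->1: no, aab/a meet in 1. 3b->2: no, aab/b meet in 2. 3b->3: no, aaa/aaba meet in 4. 3b->4: ok.
bbb: 4b undefined. 4b->0: no, bbb/ba meet in 0. 4b->1: no, bbb/a meet in 1. 4b->2: no, bbb/b meet in 2. 4b->3: no, bbb/aa meet in 3. 4b->4: ok.
aaba: 4a undefined. 4a->0: ok.
All examples now run through 5 states with every (state, symbol) defined. Accept strings end in {4}, Reject strings end in {0,1,2,3}; accept={4}.

states=5 start=0 accept={4} delta: 0a->1 0b->2 1a->3 1b->0 2a->0 2b->4 3a->4 3b->4 4a->0 4b->4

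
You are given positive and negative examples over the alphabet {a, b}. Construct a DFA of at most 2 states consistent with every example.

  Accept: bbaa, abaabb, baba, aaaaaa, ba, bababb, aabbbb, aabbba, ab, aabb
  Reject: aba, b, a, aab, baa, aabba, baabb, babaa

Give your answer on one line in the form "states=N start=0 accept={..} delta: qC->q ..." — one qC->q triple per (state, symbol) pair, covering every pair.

Fold the examples into a partial DFA from state 0: repeatedly fix the first undefined (state, symbol) met by the shortest-then-alphabetical prefix, trying targets in increasing order and rejecting any under which an Accept and a Reject string meet in one state with the same remainder; add a state when all current targets are rejected. Accepting states are where Accept strings end.
a: 0a undefined. 0a->0: no, abaabb/baabb meet in 0 with "baabb" left. Open state 1: 0a->1.
b: 0b undefined. 0b->0: no, bbaa/baa meet in 1 with "a" left. 0b->1: ok.
aa: 1a undefined. 1a->0: ok.
ab: 1b undefined. 1b->0: ok.
All examples now run through 2 states with every (state, symbol) defined. Accept strings end in {0}, Reject strings end in {1}; accept={0}.

states=2 start=0 accept={0} delta: 0a->1 0b->1 1a->0 1b->0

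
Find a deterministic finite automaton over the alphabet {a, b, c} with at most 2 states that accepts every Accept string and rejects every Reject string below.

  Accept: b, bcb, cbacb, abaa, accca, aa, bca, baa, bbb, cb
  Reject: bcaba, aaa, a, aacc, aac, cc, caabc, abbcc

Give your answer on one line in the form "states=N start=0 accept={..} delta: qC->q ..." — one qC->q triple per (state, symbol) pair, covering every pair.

State merging on the prefix tree: take the shortest (then alphabetical) example prefix whose next move is undefined and point that move at state 0, else 1, else 2, ...; a target is out if some Accept/Reject pair would then sit in one state with the same input left (inseparable). If every existing state is out, open a new one.
a: 0a undefined. 0a->0: no, aa/aaa meet in 0. Open state 1: 0a->1.
b: 0b undefined. 0b->0: ok.
c: 0c undefined. 0c->0: no, b/cc meet in 0. 0c->1: ok.
aa: 1a undefined. 1a->0: ok.
ab: 1b undefined. 1b->0: ok.
ac: 1c undefined. 1c->0: no, b/aacc meet in 0. 1c->1: ok.
All examples now run through 2 states with every (state, symbol) defined. Accept strings end in {0}, Reject strings end in {1}; accept={0}.

states=2 start=0 accept={0} delta: 0a->1 0b->0 0c->1 1a->0 1b->0 1c->1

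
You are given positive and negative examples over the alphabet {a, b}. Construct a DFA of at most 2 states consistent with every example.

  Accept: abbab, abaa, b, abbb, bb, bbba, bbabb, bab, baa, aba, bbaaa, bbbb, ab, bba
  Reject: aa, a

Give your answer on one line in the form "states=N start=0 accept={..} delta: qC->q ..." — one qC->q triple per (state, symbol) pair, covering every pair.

states=2 start=0 accept={1} delta: 0a->0 0b->1 1a->1 1b->1

Fold the examples into a partial DFA from state 0: repeatedly fix the first undefined (state, symbol) met by the shortest-then-alphabetical prefix, trying targets in increasing order and rejecting any under which an Accept and a Reject string meet in one state with the same remainder; add a state when all current targets are rejected. Accepting states are where Accept strings end.
a: 0a undefined. 0a->0: ok.
b: 0b undefined. 0b->0: no, abbab/aa meet in 0. Open state 1: 0b->1.
ba: 1a undefined. 1a->0: no, abaa/aa meet in 0. 1a->1: ok.
bb: 1b undefined. 1b->0: no, bb/aa meet in 0. 1b->1: ok.
All examples now run through 2 states with every (state, symbol) defined. Accept strings end in {1}, Reject strings end in {0}; accept={1}.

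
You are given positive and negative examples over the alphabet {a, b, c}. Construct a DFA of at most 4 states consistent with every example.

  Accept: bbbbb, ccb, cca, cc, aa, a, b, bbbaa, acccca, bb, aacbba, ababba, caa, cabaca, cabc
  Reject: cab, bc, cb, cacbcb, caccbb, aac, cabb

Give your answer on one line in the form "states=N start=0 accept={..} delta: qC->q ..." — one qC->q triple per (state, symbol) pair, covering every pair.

Grow the machine one transition at a time. Run the examples from 0; the earliest place one falls off (shortest prefix, ties alphabetical) gets sent to the lowest-numbered state that keeps every Accept/Reject pair distinguishable — a pair clashes when both reach the same state with identical unread suffix — and to a fresh state only if none does.
a: 0a undefined. 0a->0: ok.
b: 0b undefined. 0b->0: ok.
c: 0c undefined. 0c->0: no, bbbbb/cab meet in 0. Open state 1: 0c->1.
ca: 1a undefined. 1a->0: no, bbbbb/cab meet in 0. 1a->1: no, caa/bc meet in 1. Open state 2: 1a->2.
cb: 1b undefined. 1b->0: no, bbbbb/cb meet in 0. 1b->1: ok.
cc: 1c undefined. 1c->0: ok.
caa: 2a undefined. 2a->0: ok.
cab: 2b undefined. 2b->0: no, bbbbb/cab meet in 0. 2b->1: ok.
cac: 2c undefined. 2c->0: ok.
All examples now run through 3 states with every (state, symbol) defined. Accept strings end in {0,2}, Reject strings end in {1}; accept={0,2}.

states=3 start=0 accept={0,2} delta: 0a->0 0b->0 0c->1 1a->2 1b->1 1c->0 2a->0 2b->1 2c->0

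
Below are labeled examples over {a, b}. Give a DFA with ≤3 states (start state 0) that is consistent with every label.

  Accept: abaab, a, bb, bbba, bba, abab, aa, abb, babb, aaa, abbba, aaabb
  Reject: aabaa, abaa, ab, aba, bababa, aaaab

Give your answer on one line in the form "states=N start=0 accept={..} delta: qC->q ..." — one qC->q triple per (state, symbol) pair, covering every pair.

states=3 start=0 accept={0,2} delta: 0a->0 0b->1 1a->1 1b->2 2a->0 2b->0

Fold the examples into a partial DFA from state 0: repeatedly fix the first undefined (state, symbol) met by the shortest-then-alphabetical prefix, trying targets in increasing order and rejecting any under which an Accept and a Reject string meet in one state with the same remainder; add a state when all current targets are rejected. Accepting states are where Accept strings end.
a: 0a undefined. 0a->0: ok.
b: 0b undefined. 0b->0: no, abaab/aabaa meet in 0. Open state 1: 0b->1.
ba: 1a undefined. 1a->0: no, abaab/ab meet in 1. 1a->1: ok.
bb: 1b undefined. 1b->0: no, bbba/aabaa meet in 1. 1b->1: no, abaab/aabaa meet in 1. Open state 2: 1b->2.
bba: 2a undefined. 2a->0: ok.
bbb: 2b undefined. 2b->0: ok.
All examples now run through 3 states with every (state, symbol) defined. Accept strings end in {0,2}, Reject strings end in {1}; accept={0,2}.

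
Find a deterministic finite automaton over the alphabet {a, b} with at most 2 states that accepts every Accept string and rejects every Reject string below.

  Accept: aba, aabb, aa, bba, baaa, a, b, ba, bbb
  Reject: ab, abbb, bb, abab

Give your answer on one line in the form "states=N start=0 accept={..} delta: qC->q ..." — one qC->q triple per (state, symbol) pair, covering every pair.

states=2 start=0 accept={1} delta: 0a->1 0b->1 1a->1 1b->0

State merging on the prefix tree: take the shortest (then alphabetical) example prefix whose next move is undefined and point that move at state 0, else 1, else 2, ...; a target is out if some Accept/Reject pair would then sit in one state with the same input left (inseparable). If every existing state is out, open a new one.
a: 0a undefined. 0a->0: no, aabb/bb meet in 0 with "bb" left. Open state 1: 0a->1.
b: 0b undefined. 0b->0: no, b/bb meet in 0. 0b->1: ok.
aa: 1a undefined. 1a->0: no, aabb/ab meet in 1 with "b" left. 1a->1: ok.
ab: 1b undefined. 1b->0: ok.
All examples now run through 2 states with every (state, symbol) defined. Accept strings end in {1}, Reject strings end in {0}; accept={1}.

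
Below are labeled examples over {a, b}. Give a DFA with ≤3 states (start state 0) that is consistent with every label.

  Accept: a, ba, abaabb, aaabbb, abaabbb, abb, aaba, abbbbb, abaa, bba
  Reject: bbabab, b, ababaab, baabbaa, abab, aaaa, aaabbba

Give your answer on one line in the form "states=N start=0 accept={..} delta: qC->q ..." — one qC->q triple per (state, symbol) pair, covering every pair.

State merging on the prefix tree: take the shortest (then alphabetical) example prefix whose next move is undefined and point that move at state 0, else 1, else 2, ...; a target is out if some Accept/Reject pair would then sit in one state with the same input left (inseparable). If every existing state is out, open a new one.
a: 0a undefined. 0a->0: no, a/aaaa meet in 0. Open state 1: 0a->1.
b: 0b undefined. 0b->0: ok.
aa: 1a undefined. 1a->0: ok.
ab: 1b undefined. 1b->0: no, a/aaabbba meet in 1. 1b->1: ok.
All examples now run through 2 states with every (state, symbol) defined. Accept strings end in {1}, Reject strings end in {0}; accept={1}.

states=2 start=0 accept={1} delta: 0a->1 0b->0 1a->0 1b->1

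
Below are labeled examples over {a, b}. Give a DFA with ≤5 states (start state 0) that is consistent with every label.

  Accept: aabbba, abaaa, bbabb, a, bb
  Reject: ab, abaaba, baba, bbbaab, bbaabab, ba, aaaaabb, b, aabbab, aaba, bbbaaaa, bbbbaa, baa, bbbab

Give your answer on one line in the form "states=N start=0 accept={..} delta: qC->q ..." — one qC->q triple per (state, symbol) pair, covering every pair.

states=3 start=0 accept={1} delta: 0a->1 0b->2 1a->0 1b->0 2a->2 2b->1

Grow the machine one transition at a time. Run the examples from 0; the earliest place one falls off (shortest prefix, ties alphabetical) gets sent to the lowest-numbered state that keeps every Accept/Reject pair distinguishable — a pair clashes when both reach the same state with identical unread suffix — and to a fresh state only if none does.
a: 0a undefined. 0a->0: no, bb/aaaaabb meet in 0 with "bb" left. Open state 1: 0a->1.
b: 0b undefined. 0b->0: no, a/ba meet in 1. 0b->1: no, a/b meet in 1. Open state 2: 0b->2.
aa: 1a undefined. 1a->0: ok.
ab: 1b undefined. 1b->0: ok.
ba: 2a undefined. 2a->0: no, abaaa/baa meet in 1. 2a->1: no, abaaa/abaaba meet in 1. 2a->2: ok.
bb: 2b undefined. 2b->0: no, aabbba/abaaba meet in 2. 2b->1: ok.
All examples now run through 3 states with every (state, symbol) defined. Accept strings end in {1}, Reject strings end in {0,2}; accept={1}.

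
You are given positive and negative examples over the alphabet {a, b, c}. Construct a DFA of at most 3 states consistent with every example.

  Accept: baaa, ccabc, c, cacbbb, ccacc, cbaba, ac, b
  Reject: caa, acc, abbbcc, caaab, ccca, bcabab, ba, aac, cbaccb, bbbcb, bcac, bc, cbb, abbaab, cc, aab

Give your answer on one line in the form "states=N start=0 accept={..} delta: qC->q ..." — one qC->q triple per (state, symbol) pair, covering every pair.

states=3 start=0 accept={2} delta: 0a->1 0b->2 0c->2 1a->2 1b->0 1c->2 2a->0 2b->1 2c->1

Grow the machine one transition at a time. Run the examples from 0; the earliest place one falls off (shortest prefix, ties alphabetical) gets sent to the lowest-numbered state that keeps every Accept/Reject pair distinguishable — a pair clashes when both reach the same state with identical unread suffix — and to a fresh state only if none does.
a: 0a undefined. 0a->0: no, c/aac meet in 0 with "c" left. Open state 1: 0a->1.
b: 0b undefined. 0b->0: no, c/bc meet in 0 with "c" left. 0b->1: no, ac/bc meet in 1 with "c" left. Open state 2: 0b->2.
c: 0c undefined. 0c->0: no, c/cc meet in 0. 0c->1: no, ac/cc meet in 1 with "c" left. 0c->2: ok.
aa: 1a undefined. 1a->0: no, c/aac meet in 2. 1a->1: no, ac/aac meet in 1 with "c" left. 1a->2: ok.
ab: 1b undefined. 1b->0: ok.
ac: 1c undefined. 1c->0: no, c/acc meet in 2. 1c->1: no, ac/acc meet in 1. 1c->2: ok.
ba: 2a undefined. 2a->0: ok.
bb: 2b undefined. 2b->0: no, baaa/cbb meet in 2. 2b->1: ok.
bc: 2c undefined. 2c->0: no, baaa/bcac meet in 2. 2c->1: ok.
All examples now run through 3 states with every (state, symbol) defined. Accept strings end in {2}, Reject strings end in {0,1}; accept={2}.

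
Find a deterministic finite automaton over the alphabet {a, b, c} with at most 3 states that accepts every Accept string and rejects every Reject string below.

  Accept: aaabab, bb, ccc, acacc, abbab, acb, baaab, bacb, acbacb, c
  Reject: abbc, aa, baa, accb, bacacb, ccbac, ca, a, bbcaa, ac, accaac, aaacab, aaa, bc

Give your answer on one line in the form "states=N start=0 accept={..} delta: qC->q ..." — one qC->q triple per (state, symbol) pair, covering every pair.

states=3 start=0 accept={0} delta: 0a->1 0b->1 0c->0 1a->1 1b->0 1c->2 2a->0 2b->0 2c->0

Grow the machine one transition at a time. Run the examples from 0; the earliest place one falls off (shortest prefix, ties alphabetical) gets sent to the lowest-numbered state that keeps every Accept/Reject pair distinguishable — a pair clashes when both reach the same state with identical unread suffix — and to a fresh state only if none does.
a: 0a undefined. 0a->0: no, c/ac meet in 0 with "c" left. Open state 1: 0a->1.
b: 0b undefined. 0b->0: no, c/bc meet in 0 with "c" left. 0b->1: ok.
c: 0c undefined. 0c->0: ok.
aa: 1a undefined. 1a->0: no, ccc/aa meet in 0. 1a->1: ok.
ab: 1b undefined. 1b->0: ok.
ac: 1c undefined. 1c->0: no, aaabab/abbc meet in 0. 1c->1: no, aaabab/accb meet in 0. Open state 2: 1c->2.
aca: 2a undefined. 2a->0: ok.
acb: 2b undefined. 2b->0: ok.
acc: 2c undefined. 2c->0: ok.
All examples now run through 3 states with every (state, symbol) defined. Accept strings end in {0}, Reject strings end in {1,2}; accept={0}.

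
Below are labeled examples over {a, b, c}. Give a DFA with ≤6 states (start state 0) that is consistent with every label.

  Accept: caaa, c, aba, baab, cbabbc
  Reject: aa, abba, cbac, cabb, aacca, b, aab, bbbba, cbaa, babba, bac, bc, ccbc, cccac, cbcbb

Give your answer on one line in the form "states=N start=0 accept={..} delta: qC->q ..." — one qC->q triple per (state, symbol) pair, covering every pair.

states=5 start=0 accept={2,3} delta: 0a->0 0b->1 0c->2 1a->2 1b->0 1c->0 2a->2 2b->3 2c->0 3a->4 3b->0 3c->0 4a->0 4b->1 4c->0

State merging on the prefix tree: take the shortest (then alphabetical) example prefix whose next move is undefined and point that move at state 0, else 1, else 2, ...; a target is out if some Accept/Reject pair would then sit in one state with the same input left (inseparable). If every existing state is out, open a new one.
a: 0a undefined. 0a->0: ok.
b: 0b undefined. 0b->0: no, c/bac meet in 0 with "c" left. Open state 1: 0b->1.
c: 0c undefined. 0c->0: no, caaa/aa meet in 0. 0c->1: no, c/b meet in 1. Open state 2: 0c->2.
ba: 1a undefined. 1a->0: no, c/bac meet in 2. 1a->1: no, aba/b meet in 1. 1a->2: ok.
bb: 1b undefined. 1b->0: ok.
bc: 1c undefined. 1c->0: ok.
ca: 2a undefined. 2a->0: no, caaa/aa meet in 0. 2a->1: no, caaa/cabb meet in 1. 2a->2: ok.
cb: 2b undefined. 2b->0: no, caaa/cbac meet in 2. 2b->1: no, caaa/cbaa meet in 2. 2b->2: no, caaa/cabb meet in 2. Open state 3: 2b->3.
cc: 2c undefined. 2c->0: ok.
cba: 3a undefined. 3a->0: no, caaa/cbac meet in 2. 3a->1: no, caaa/cbaa meet in 2. 3a->2: no, caaa/cbaa meet in 2. 3a->3: no, baab/cbaa meet in 3. Open state 4: 3a->4.
cbc: 3c undefined. 3c->0: ok.
babb: 3b undefined. 3b->0: ok.
cbaa: 4a undefined. 4a->0: ok.
cbab: 4b undefined. 4b->0: no, cbabbc/aa meet in 0. 4b->1: ok.
cbac: 4c undefined. 4c->0: ok.
All examples now run through 5 states with every (state, symbol) defined. Accept strings end in {2,3}, Reject strings end in {0,1}; accept={2,3}.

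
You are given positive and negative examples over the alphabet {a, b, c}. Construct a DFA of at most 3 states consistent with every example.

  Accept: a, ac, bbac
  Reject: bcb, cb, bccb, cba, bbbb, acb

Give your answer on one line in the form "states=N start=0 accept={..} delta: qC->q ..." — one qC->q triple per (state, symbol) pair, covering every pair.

Grow the machine one transition at a time. Run the examples from 0; the earliest place one falls off (shortest prefix, ties alphabetical) gets sent to the lowest-numbered state that keeps every Accept/Reject pair distinguishable — a pair clashes when both reach the same state with identical unread suffix — and to a fresh state only if none does.
a: 0a undefined. 0a->0: ok.
b: 0b undefined. 0b->0: no, a/bbbb meet in 0. Open state 1: 0b->1.
c: 0c undefined. 0c->0: ok.
bb: 1b undefined. 1b->0: no, a/bbbb meet in 0. 1b->1: ok.
bc: 1c undefined. 1c->0: ok.
bba: 1a undefined. 1a->0: no, a/cba meet in 0. 1a->1: ok.
All examples now run through 2 states with every (state, symbol) defined. Accept strings end in {0}, Reject strings end in {1}; accept={0}.

states=2 start=0 accept={0} delta: 0a->0 0b->1 0c->0 1a->1 1b->1 1c->0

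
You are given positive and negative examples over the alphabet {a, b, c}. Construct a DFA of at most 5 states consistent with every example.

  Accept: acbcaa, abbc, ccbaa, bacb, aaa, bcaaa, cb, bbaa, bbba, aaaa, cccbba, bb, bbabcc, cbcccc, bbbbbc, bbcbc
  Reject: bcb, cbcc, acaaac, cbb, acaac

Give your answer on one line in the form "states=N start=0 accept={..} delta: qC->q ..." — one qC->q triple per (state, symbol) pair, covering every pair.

Grow the machine one transition at a time. Run the examples from 0; the earliest place one falls off (shortest prefix, ties alphabetical) gets sent to the lowest-numbered state that keeps every Accept/Reject pair distinguishable — a pair clashes when both reach the same state with identical unread suffix — and to a fresh state only if none does.
a: 0a undefined. 0a->0: ok.
b: 0b undefined. 0b->0: no, bacb/bcb meet in 0 with "cb" left. Open state 1: 0b->1.
c: 0c undefined. 0c->0: no, aaa/acaaac meet in 0. 0c->1: ok.
ba: 1a undefined. 1a->0: ok.
bb: 1b undefined. 1b->0: no, abbc/acaaac meet in 1. 1b->1: no, bacb/acaaac meet in 1. Open state 2: 1b->2.
bc: 1c undefined. 1c->0: ok.
bba: 2a undefined. 2a->0: no, bbabcc/bcb meet in 1. 2a->1: no, bbabcc/cbcc meet in 2 with "cc" left. 2a->2: ok.
bbb: 2b undefined. 2b->0: no, ccbaa/cbb meet in 0. 2b->1: no, bbabcc/bcb meet in 1. 2b->2: no, bacb/cbb meet in 2. Open state 3: 2b->3.
bbc: 2c undefined. 2c->0: no, cbcccc/bcb meet in 1. 2c->1: no, acbcaa/cbcc meet in 0. 2c->2: no, acbcaa/cbcc meet in 2. 2c->3: no, abbc/cbb meet in 3. Open state 4: 2c->4.
bbba: 3a undefined. 3a->0: ok.
bbbb: 3b undefined. 3b->0: ok.
bbcb: 4b undefined. 4b->0: no, bbcbc/bcb meet in 1. 4b->1: ok.
cbcc: 4c undefined. 4c->0: no, ccbaa/cbcc meet in 0. 4c->1: no, cbcccc/bcb meet in 1. 4c->2: no, bacb/cbcc meet in 2. 4c->3: ok.
acbca: 4a undefined. 4a->0: ok.
bbabc: 3c undefined. 3c->0: no, bbabcc/bcb meet in 1. 3c->1: ok.
All examples now run through 5 states with every (state, symbol) defined. Accept strings end in {0,2,4}, Reject strings end in {1,3}; accept={0,2,4}.

states=5 start=0 accept={0,2,4} delta: 0a->0 0b->1 0c->1 1a->0 1b->2 1c->0 2a->2 2b->3 2c->4 3a->0 3b->0 3c->1 4a->0 4b->1 4c->3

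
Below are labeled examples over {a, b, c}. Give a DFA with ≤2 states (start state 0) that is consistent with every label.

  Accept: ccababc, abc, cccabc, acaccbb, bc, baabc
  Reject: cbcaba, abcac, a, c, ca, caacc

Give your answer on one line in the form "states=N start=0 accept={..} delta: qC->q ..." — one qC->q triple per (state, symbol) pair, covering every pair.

State merging on the prefix tree: take the shortest (then alphabetical) example prefix whose next move is undefined and point that move at state 0, else 1, else 2, ...; a target is out if some Accept/Reject pair would then sit in one state with the same input left (inseparable). If every existing state is out, open a new one.
a: 0a undefined. 0a->0: ok.
b: 0b undefined. 0b->0: no, abc/c meet in 0 with "c" left. Open state 1: 0b->1.
c: 0c undefined. 0c->0: ok.
ba: 1a undefined. 1a->0: ok.
bc: 1c undefined. 1c->0: no, ccababc/cbcaba meet in 0. 1c->1: ok.
acaccbb: 1b undefined. 1b->0: no, acaccbb/cbcaba meet in 0. 1b->1: ok.
All examples now run through 2 states with every (state, symbol) defined. Accept strings end in {1}, Reject strings end in {0}; accept={1}.

states=2 start=0 accept={1} delta: 0a->0 0b->1 0c->0 1a->0 1b->1 1c->1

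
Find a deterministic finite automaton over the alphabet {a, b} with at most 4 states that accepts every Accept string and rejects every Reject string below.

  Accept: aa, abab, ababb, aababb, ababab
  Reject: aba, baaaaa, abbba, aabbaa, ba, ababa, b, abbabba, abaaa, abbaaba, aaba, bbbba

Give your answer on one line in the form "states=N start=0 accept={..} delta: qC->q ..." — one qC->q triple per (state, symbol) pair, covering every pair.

states=3 start=0 accept={0,2} delta: 0a->0 0b->1 1a->1 1b->2 2a->1 2b->2

Fold the examples into a partial DFA from state 0: repeatedly fix the first undefined (state, symbol) met by the shortest-then-alphabetical prefix, trying targets in increasing order and rejecting any under which an Accept and a Reject string meet in one state with the same remainder; add a state when all current targets are rejected. Accepting states are where Accept strings end.
a: 0a undefined. 0a->0: ok.
b: 0b undefined. 0b->0: no, aa/aba meet in 0. Open state 1: 0b->1.
ba: 1a undefined. 1a->0: no, aa/aba meet in 0. 1a->1: ok.
bb: 1b undefined. 1b->0: no, aa/aabbaa meet in 0. 1b->1: no, abab/aba meet in 1. Open state 2: 1b->2.
bbb: 2b undefined. 2b->0: no, aa/abbba meet in 0. 2b->1: no, ababb/aba meet in 1. 2b->2: ok.
abba: 2a undefined. 2a->0: no, aa/abbba meet in 0. 2a->1: ok.
All examples now run through 3 states with every (state, symbol) defined. Accept strings end in {0,2}, Reject strings end in {1}; accept={0,2}.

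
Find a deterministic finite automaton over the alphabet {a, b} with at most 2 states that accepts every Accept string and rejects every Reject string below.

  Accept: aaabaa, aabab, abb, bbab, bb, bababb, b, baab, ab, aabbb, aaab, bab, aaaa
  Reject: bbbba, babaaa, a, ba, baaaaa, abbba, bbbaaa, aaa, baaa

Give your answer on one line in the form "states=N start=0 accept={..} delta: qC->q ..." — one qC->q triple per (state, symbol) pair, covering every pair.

Grow the machine one transition at a time. Run the examples from 0; the earliest place one falls off (shortest prefix, ties alphabetical) gets sent to the lowest-numbered state that keeps every Accept/Reject pair distinguishable — a pair clashes when both reach the same state with identical unread suffix — and to a fresh state only if none does.
a: 0a undefined. 0a->0: no, aaaa/a meet in 0. Open state 1: 0a->1.
b: 0b undefined. 0b->0: ok.
aa: 1a undefined. 1a->0: ok.
ab: 1b undefined. 1b->0: ok.
All examples now run through 2 states with every (state, symbol) defined. Accept strings end in {0}, Reject strings end in {1}; accept={0}.

states=2 start=0 accept={0} delta: 0a->1 0b->0 1a->0 1b->0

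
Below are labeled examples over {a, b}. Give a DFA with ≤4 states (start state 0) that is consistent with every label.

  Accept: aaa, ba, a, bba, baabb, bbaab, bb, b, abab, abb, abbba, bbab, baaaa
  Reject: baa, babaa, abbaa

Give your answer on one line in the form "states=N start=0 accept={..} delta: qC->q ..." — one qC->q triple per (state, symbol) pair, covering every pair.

states=4 start=0 accept={0,1,2} delta: 0a->0 0b->1 1a->2 1b->1 2a->3 2b->1 3a->0 3b->0

Grow the machine one transition at a time. Run the examples from 0; the earliest place one falls off (shortest prefix, ties alphabetical) gets sent to the lowest-numbered state that keeps every Accept/Reject pair distinguishable — a pair clashes when both reach the same state with identical unread suffix — and to a fresh state only if none does.
a: 0a undefined. 0a->0: ok.
b: 0b undefined. 0b->0: no, aaa/baa meet in 0. Open state 1: 0b->1.
ba: 1a undefined. 1a->0: no, aaa/baa meet in 0. 1a->1: no, ba/baa meet in 1. Open state 2: 1a->2.
bb: 1b undefined. 1b->0: no, aaa/abbaa meet in 0. 1b->1: ok.
baa: 2a undefined. 2a->0: no, aaa/baa meet in 0. 2a->1: no, baabb/baa meet in 1. 2a->2: no, ba/baa meet in 2. Open state 3: 2a->3.
bab: 2b undefined. 2b->0: no, aaa/babaa meet in 0. 2b->1: ok.
baaa: 3a undefined. 3a->0: ok.
baab: 3b undefined. 3b->0: ok.
All examples now run through 4 states with every (state, symbol) defined. Accept strings end in {0,1,2}, Reject strings end in {3}; accept={0,1,2}.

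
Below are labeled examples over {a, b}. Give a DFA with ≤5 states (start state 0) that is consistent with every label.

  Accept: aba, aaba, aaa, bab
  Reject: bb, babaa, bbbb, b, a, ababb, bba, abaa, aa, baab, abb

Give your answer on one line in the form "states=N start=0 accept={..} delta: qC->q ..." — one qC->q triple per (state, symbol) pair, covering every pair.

Grow the machine one transition at a time. Run the examples from 0; the earliest place one falls off (shortest prefix, ties alphabetical) gets sent to the lowest-numbered state that keeps every Accept/Reject pair distinguishable — a pair clashes when both reach the same state with identical unread suffix — and to a fresh state only if none does.
a: 0a undefined. 0a->0: no, aaa/a meet in 0. Open state 1: 0a->1.
b: 0b undefined. 0b->0: ok.
aa: 1a undefined. 1a->0: no, aaba/a meet in 1. 1a->1: no, aaa/a meet in 1. Open state 2: 1a->2.
ab: 1b undefined. 1b->0: no, aba/a meet in 1. 1b->1: no, aba/aa meet in 2. 1b->2: no, bab/aa meet in 2. Open state 3: 1b->3.
aaa: 2a undefined. 2a->0: no, aaa/bb meet in 0. 2a->1: no, aaa/a meet in 1. 2a->2: no, aaa/aa meet in 2. 2a->3: ok.
aab: 2b undefined. 2b->0: no, aaba/a meet in 1. 2b->1: no, aaba/aa meet in 2. 2b->2: ok.
aba: 3a undefined. 3a->0: no, aba/bb meet in 0. 3a->1: no, aba/a meet in 1. 3a->2: no, aba/ababb meet in 2. 3a->3: no, aba/babaa meet in 3. Open state 4: 3a->4.
abb: 3b undefined. 3b->0: ok.
abaa: 4a undefined. 4a->0: ok.
abab: 4b undefined. 4b->0: ok.
All examples now run through 5 states with every (state, symbol) defined. Accept strings end in {3,4}, Reject strings end in {0,1,2}; accept={3,4}.

states=5 start=0 accept={3,4} delta: 0a->1 0b->0 1a->2 1b->3 2a->3 2b->2 3a->4 3b->0 4a->0 4b->0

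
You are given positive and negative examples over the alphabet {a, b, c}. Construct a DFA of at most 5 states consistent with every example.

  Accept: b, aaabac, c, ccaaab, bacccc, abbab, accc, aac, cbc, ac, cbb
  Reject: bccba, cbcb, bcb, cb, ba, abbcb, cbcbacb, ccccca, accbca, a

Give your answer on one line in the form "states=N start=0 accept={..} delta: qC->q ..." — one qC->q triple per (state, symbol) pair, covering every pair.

State merging on the prefix tree: take the shortest (then alphabetical) example prefix whose next move is undefined and point that move at state 0, else 1, else 2, ...; a target is out if some Accept/Reject pair would then sit in one state with the same input left (inseparable). If every existing state is out, open a new one.
a: 0a undefined. 0a->0: ok.
b: 0b undefined. 0b->0: no, b/ba meet in 0. Open state 1: 0b->1.
c: 0c undefined. 0c->0: no, b/cb meet in 1. 0c->1: ok.
ba: 1a undefined. 1a->0: ok.
bc: 1c undefined. 1c->0: no, b/bcb meet in 1. 1c->1: ok.
cb: 1b undefined. 1b->0: ok.
All examples now run through 2 states with every (state, symbol) defined. Accept strings end in {1}, Reject strings end in {0}; accept={1}.

states=2 start=0 accept={1} delta: 0a->0 0b->1 0c->1 1a->0 1b->0 1c->1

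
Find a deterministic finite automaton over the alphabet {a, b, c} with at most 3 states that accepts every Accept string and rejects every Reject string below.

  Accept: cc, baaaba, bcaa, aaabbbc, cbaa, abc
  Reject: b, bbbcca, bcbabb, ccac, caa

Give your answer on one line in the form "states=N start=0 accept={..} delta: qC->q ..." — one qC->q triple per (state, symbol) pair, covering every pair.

State merging on the prefix tree: take the shortest (then alphabetical) example prefix whose next move is undefined and point that move at state 0, else 1, else 2, ...; a target is out if some Accept/Reject pair would then sit in one state with the same input left (inseparable). If every existing state is out, open a new one.
a: 0a undefined. 0a->0: ok.
b: 0b undefined. 0b->0: no, baaaba/b meet in 0. Open state 1: 0b->1.
c: 0c undefined. 0c->0: no, cc/ccac meet in 0. 0c->1: ok.
ba: 1a undefined. 1a->0: no, baaaba/caa meet in 0. 1a->1: ok.
bb: 1b undefined. 1b->0: ok.
bc: 1c undefined. 1c->0: ok.
All examples now run through 2 states with every (state, symbol) defined. Accept strings end in {0}, Reject strings end in {1}; accept={0}.

states=2 start=0 accept={0} delta: 0a->0 0b->1 0c->1 1a->1 1b->0 1c->0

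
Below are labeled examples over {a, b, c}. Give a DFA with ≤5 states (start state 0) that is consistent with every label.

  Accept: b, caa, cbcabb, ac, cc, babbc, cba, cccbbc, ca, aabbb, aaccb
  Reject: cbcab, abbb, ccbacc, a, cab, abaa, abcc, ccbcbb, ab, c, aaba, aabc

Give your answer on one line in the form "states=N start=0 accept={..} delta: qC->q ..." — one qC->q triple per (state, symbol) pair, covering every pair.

states=5 start=0 accept={0,2} delta: 0a->1 0b->0 0c->1 1a->2 1b->3 1c->0 2a->2 2b->4 2c->1 3a->0 3b->1 3c->2 4a->1 4b->0 4c->1

State merging on the prefix tree: take the shortest (then alphabetical) example prefix whose next move is undefined and point that move at state 0, else 1, else 2, ...; a target is out if some Accept/Reject pair would then sit in one state with the same input left (inseparable). If every existing state is out, open a new one.
a: 0a undefined. 0a->0: no, b/ab meet in 0 with "b" left. Open state 1: 0a->1.
b: 0b undefined. 0b->0: ok.
c: 0c undefined. 0c->0: no, b/ccbcbb meet in 0. 0c->1: ok.
aa: 1a undefined. 1a->0: no, b/cab meet in 0. 1a->1: no, caa/a meet in 1. Open state 2: 1a->2.
ab: 1b undefined. 1b->0: no, b/abbb meet in 0. 1b->1: no, caa/abaa meet in 2 with "a" left. 1b->2: no, babbc/aabc meet in 2 with "bc" left. Open state 3: 1b->3.
ac: 1c undefined. 1c->0: ok.
aab: 2b undefined. 2b->0: no, b/cab meet in 0. 2b->1: no, b/aabc meet in 0. 2b->2: no, caa/aaba meet in 2 with "a" left. 2b->3: no, cba/aaba meet in 3 with "a" left. Open state 4: 2b->4.
aac: 2c undefined. 2c->0: no, aaccb/ab meet in 3. 2c->1: ok.
aba: 3a undefined. 3a->0: ok.
abb: 3b undefined. 3b->0: no, b/abbb meet in 0. 3b->1: ok.
abc: 3c undefined. 3c->0: no, cbcabb/ccbacc meet in 1. 3c->1: no, b/abcc meet in 0. 3c->2: ok.
caa: 2a undefined. 2a->0: no, b/cbcab meet in 0. 2a->1: no, caa/ccbacc meet in 1. 2a->2: ok.
aaba: 4a undefined. 4a->0: no, b/aaba meet in 0. 4a->1: ok.
aabb: 4b undefined. 4b->0: ok.
aabc: 4c undefined. 4c->0: no, b/aabc meet in 0. 4c->1: ok.
All examples now run through 5 states with every (state, symbol) defined. Accept strings end in {0,2}, Reject strings end in {1,3,4}; accept={0,2}.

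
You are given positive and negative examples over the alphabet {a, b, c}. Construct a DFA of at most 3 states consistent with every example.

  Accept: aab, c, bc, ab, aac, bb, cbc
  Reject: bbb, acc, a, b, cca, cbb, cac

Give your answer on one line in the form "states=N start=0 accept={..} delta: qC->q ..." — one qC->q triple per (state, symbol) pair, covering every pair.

states=3 start=0 accept={0,2} delta: 0a->1 0b->1 0c->2 1a->1 1b->0 1c->2 2a->2 2b->0 2c->1

Grow the machine one transition at a time. Run the examples from 0; the earliest place one falls off (shortest prefix, ties alphabetical) gets sent to the lowest-numbered state that keeps every Accept/Reject pair distinguishable — a pair clashes when both reach the same state with identical unread suffix — and to a fresh state only if none does.
a: 0a undefined. 0a->0: no, aab/b meet in 0 with "b" left. Open state 1: 0a->1.
b: 0b undefined. 0b->0: no, bb/bbb meet in 0. 0b->1: ok.
c: 0c undefined. 0c->0: no, bc/cac meet in 1 with "c" left. 0c->1: no, c/a meet in 1. Open state 2: 0c->2.
aa: 1a undefined. 1a->0: no, aab/a meet in 1. 1a->1: ok.
ab: 1b undefined. 1b->0: ok.
ac: 1c undefined. 1c->0: no, c/acc meet in 2. 1c->1: no, bc/bbb meet in 1. 1c->2: ok.
ca: 2a undefined. 2a->0: no, c/cac meet in 2. 2a->1: no, c/cac meet in 2. 2a->2: ok.
cb: 2b undefined. 2b->0: ok.
cc: 2c undefined. 2c->0: no, aab/acc meet in 0. 2c->1: ok.
All examples now run through 3 states with every (state, symbol) defined. Accept strings end in {0,2}, Reject strings end in {1}; accept={0,2}.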